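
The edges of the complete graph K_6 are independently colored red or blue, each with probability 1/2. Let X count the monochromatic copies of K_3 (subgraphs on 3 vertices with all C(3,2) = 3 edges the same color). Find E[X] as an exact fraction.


Let X = Σ_S X_S over the C(6, 3) = 20 subsets S of size 3, where X_S = 1 if the K_3 on S is monochromatic.
For a fixed S, the K_3 on S has C(3, 2) = 3 edges. P[all 3 edges red] = (1/2)^3, and likewise for blue, so P[monochromatic] = 2·(1/2)^3 = 2^{1 − 3} = 1/4.
Summing: E[X] = C(6, 3) · 2^{1 − 3} = 20 · 1/4 = 5.
Numerically: E[X] ≈ 5.000000.

E[X] = C(6,3)·2^(1−C(3,2)) = 5 ≈ 5.000000.


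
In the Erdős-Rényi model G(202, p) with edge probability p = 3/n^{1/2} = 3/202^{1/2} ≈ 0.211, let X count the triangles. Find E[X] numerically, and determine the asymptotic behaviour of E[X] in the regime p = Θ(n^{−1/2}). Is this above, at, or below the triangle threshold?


Number of potential triangles: C(202, 3) = 1353400.
Each occurs with probability p³ ≈ (0.211)³ ≈ 9.40452e-03.
By linearity: E[X] = C(202, 3)·p³ ≈ 1353400 · 9.40452e-03 ≈ 12728.080.
Since α = 1/2 < 1, p = c/n^{1/2} ≫ 1/n is above the triangle threshold p ~ 1/n. Asymptotically E[X] ~ (c³/6)·n^{3(1−α)} = (3³/6)·n^{1.5} → ∞; triangles are abundant w.h.p.

E[X] ≈ 12728.080; in regime p = Θ(1/n^{1/2}) E[X] diverges (above the triangle threshold p ~ 1/n).


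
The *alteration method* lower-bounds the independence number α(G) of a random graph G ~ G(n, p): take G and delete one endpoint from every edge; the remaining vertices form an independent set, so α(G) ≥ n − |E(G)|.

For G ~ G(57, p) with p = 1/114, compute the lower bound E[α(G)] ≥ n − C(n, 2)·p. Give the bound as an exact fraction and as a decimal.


E[|E(G)|] = C(57, 2)·p = 1596 · (1/114) = 14.
E[α(G)] ≥ n − E[|E(G)|] = 57 − 14 = 43.
Numerically: ≈ 43.000000.
(This is only a lower bound; the true E[α(G)] may be larger.)

E[α(G)] ≥ 43 ≈ 43.000000.


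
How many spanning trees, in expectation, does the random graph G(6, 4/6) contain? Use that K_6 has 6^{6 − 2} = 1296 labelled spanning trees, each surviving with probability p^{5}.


K_6 has 6^{6 − 2} = 1296 labelled spanning trees.
For each such spanning tree H, let X_H = 1 if all 5 edges of H are present in G. Then P[X_H = 1] = p^{5} = (2/3)^{5} = 32/243.
By linearity: E[X] = Σ_H E[X_H] = 1296 · p^{5} = 1296 · 32/243 = 512/3.
Numerically: E[X] ≈ 170.67.

E[X] = 1296 · (2/3)^{5} = 512/3 ≈ 170.67.


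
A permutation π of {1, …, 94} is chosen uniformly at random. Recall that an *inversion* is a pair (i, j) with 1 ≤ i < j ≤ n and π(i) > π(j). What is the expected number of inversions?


Write X = Σ X_I over the C(94, 2) = 4371 pairs i < j, with X_I the indicator of one inversion.
There are 4371 indicators.
For each fixed pair i < j, the values π(i) and π(j) are two distinct elements of {1, …, 94} in uniformly random order; by symmetry P[π(i) > π(j)] = 1/2.
By linearity: E[X] = 4371 · (1/2) = C(94, 2) · (1/2) = 4371/2 = 4371/2 ≈ 2185.5000.

E[X] = 4371/2 = 2185.5000.


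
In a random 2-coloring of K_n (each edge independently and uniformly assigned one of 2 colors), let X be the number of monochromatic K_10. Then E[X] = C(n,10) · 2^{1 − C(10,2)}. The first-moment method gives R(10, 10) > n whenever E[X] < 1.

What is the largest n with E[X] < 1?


We need C(n, 10) · 2^{1 − 45} < 1, i.e. C(n, 10) < 2^{45 − 1} = 17592186044416.
Check values of n near the boundary:
  n = 97: C(97, 10) = 12576469727536; 12576469727536 < 17592186044416? YES
  n = 98: C(98, 10) = 14005614014756; 14005614014756 < 17592186044416? YES
  n = 99: C(99, 10) = 15579278510796; 15579278510796 < 17592186044416? YES
  n = 100: C(100, 10) = 17310309456440; 17310309456440 < 17592186044416? YES
  n = 101: C(101, 10) = 19212541264840; 19212541264840 < 17592186044416? NO
  n = 102: C(102, 10) = 21300860967540; 21300860967540 < 17592186044416? NO
  n = 103: C(103, 10) = 23591276125340; 23591276125340 < 17592186044416? NO
The largest n with C(n, 10) < 17592186044416 is n = 100 (where E[X] = 2163788682055/2199023255552 ≈ 0.983977). Hence R(10, 10) > 100, i.e. R(10, 10) ≥ 101.

Largest n = 100; hence R(10, 10) > 100.


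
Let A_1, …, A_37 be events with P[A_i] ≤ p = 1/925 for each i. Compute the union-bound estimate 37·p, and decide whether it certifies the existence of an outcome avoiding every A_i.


Union bound: P[∪_{i=1}^{37} A_i] ≤ Σ_i P[A_i] ≤ 37·p = 37·(1/925) = 1/25.
Numerically: 1/25 ≈ 0.0400.
Is 1/25 < 1? YES.
Since P[∪ A_i] ≤ 1/25 < 1, the complement has P[∩ A_i^c] ≥ 1 − 1/25 = 24/25 > 0, so some outcome avoids every A_i.

37·p = 1/25 ≈ 0.0400; existence CERTIFIED by the union bound.


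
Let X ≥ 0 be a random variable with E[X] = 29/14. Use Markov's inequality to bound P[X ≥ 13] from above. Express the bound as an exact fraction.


μ = E[X] = 29/14, a = 13.
Markov: P[X ≥ 13] ≤ μ/a = (29/14)/13 = 29/182.
Numerically: ≈ 0.15934.
(Since a = 13 > μ = 2.07143, the bound 29/182 is < 1 and informative.)

P[X ≥ 13] ≤ 29/182 ≈ 0.15934.


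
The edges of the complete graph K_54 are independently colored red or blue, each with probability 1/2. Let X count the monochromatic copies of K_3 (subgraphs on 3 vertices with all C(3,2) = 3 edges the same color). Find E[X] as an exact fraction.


Let X = Σ_S X_S over the C(54, 3) = 24804 subsets S of size 3, where X_S = 1 if the K_3 on S is monochromatic.
For a fixed S, the K_3 on S has C(3, 2) = 3 edges. P[all 3 edges red] = (1/2)^3, and likewise for blue, so P[monochromatic] = 2·(1/2)^3 = 2^{1 − 3} = 1/4.
By linearity: E[X] = C(54, 3) · 2^{1 − 3} = 24804 · 1/4 = 6201.
Numerically: E[X] ≈ 6201.00000.

E[X] = C(54,3)·2^(1−C(3,2)) = 6201 ≈ 6201.00000.


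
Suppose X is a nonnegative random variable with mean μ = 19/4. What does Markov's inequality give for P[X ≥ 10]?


μ = E[X] = 19/4, a = 10.
Markov: P[X ≥ 10] ≤ μ/a = (19/4)/10 = 19/40.
Numerically: ≈ 0.4750.
(Since a = 10 > μ = 4.7500, the bound 19/40 is < 1 and informative.)

P[X ≥ 10] ≤ 19/40 ≈ 0.4750.


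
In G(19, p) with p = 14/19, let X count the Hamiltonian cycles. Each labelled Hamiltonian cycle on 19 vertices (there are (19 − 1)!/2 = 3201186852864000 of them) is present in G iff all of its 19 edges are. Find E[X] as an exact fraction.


K_19 has (19 − 1)!/2 = 3201186852864000 labelled Hamiltonian cycles.
For each such Hamiltonian cycle H, let X_H = 1 if all 19 edges of H are present in G. Then P[X_H = 1] = p^{19} = (14/19)^{19} = 5976303958948914397184/1978419655660313589123979.
Summing the indicators: E[X] = Σ_H E[X_H] = 3201186852864000 · p^{19} = 3201186852864000 · 5976303958948914397184/1978419655660313589123979 = 19131265662106339128470788663934976000/1978419655660313589123979.
Numerically: E[X] ≈ 9.66997e+12.

E[X] = 3201186852864000 · (14/19)^{19} = 19131265662106339128470788663934976000/1978419655660313589123979 ≈ 9.66997e+12.


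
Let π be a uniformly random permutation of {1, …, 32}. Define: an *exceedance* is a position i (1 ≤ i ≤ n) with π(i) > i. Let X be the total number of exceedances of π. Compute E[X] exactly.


Write X = Σ_{i=1}^{32} X_i, where X_i = 1_{π(i) > i}.
For each fixed i, π(i) is uniform over {1, …, 32} (marginal of a uniform permutation), so P[π(i) > i] = (n − i)/n. Summing: Σ_{i=1}^{32} (n − i)/n = (0 + 1 + … + 31)/32 = 32(32 − 1)/(2·32) = (32 − 1)/2.
Hence E[X] = Σ_{i=1}^{32} (32 − i)/32 = 31/2 ≈ 15.500000.

E[X] = 31/2 = 15.500000.


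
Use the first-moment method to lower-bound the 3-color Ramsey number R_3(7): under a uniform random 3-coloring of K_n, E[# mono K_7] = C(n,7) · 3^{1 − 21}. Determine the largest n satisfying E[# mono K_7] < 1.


We need C(n, 7) · 3^{1 − 21} < 1, i.e. C(n, 7) < 3^{21 − 1} = 3486784401.
Check values of n near the boundary:
  n = 76: C(76, 7) = 2186189400; 2186189400 < 3486784401? YES
  n = 77: C(77, 7) = 2404808340; 2404808340 < 3486784401? YES
  n = 78: C(78, 7) = 2641902120; 2641902120 < 3486784401? YES
  n = 79: C(79, 7) = 2898753715; 2898753715 < 3486784401? YES
  n = 80: C(80, 7) = 3176716400; 3176716400 < 3486784401? YES
  n = 81: C(81, 7) = 3477216600; 3477216600 < 3486784401? YES
  n = 82: C(82, 7) = 3801756816; 3801756816 < 3486784401? NO
  n = 83: C(83, 7) = 4151918628; 4151918628 < 3486784401? NO
  n = 84: C(84, 7) = 4529365776; 4529365776 < 3486784401? NO
The largest n with C(n, 7) < 3486784401 is n = 81 (where E[X] = 42928600/43046721 ≈ 0.9972560). Hence R_3(7) > 81, i.e. R_3(7) ≥ 82.

Largest n = 81; hence R_3(7) > 81.


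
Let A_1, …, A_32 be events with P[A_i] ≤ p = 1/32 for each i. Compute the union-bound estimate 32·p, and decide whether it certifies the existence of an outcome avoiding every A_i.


Union bound: P[∪_{i=1}^{32} A_i] ≤ Σ_i P[A_i] ≤ 32·p = 32·(1/32) = 1.
Numerically: 1 ≈ 1.000.
Is 1 < 1? NO.
Since the bound 1 is ≥ 1, the union bound is uninformative here; it does NOT by itself certify existence.

32·p = 1 ≈ 1.000; existence NOT certified by the union bound.


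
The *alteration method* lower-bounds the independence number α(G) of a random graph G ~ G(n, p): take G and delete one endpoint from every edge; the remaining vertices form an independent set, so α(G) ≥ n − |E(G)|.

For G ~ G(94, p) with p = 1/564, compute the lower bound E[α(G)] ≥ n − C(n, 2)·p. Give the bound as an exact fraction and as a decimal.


E[|E(G)|] = C(94, 2)·p = 4371 · (1/564) = 31/4.
E[α(G)] ≥ n − E[|E(G)|] = 94 − 31/4 = 345/4.
Numerically: ≈ 86.250.
(This is only a lower bound; the true E[α(G)] may be larger.)

E[α(G)] ≥ 345/4 ≈ 86.250.


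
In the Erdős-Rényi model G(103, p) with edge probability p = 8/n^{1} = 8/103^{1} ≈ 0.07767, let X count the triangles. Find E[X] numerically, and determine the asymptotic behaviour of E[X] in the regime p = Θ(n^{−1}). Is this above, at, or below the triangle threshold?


Number of potential triangles: C(103, 3) = 176851.
Each occurs with probability p³ ≈ (0.07767)³ ≈ 4.6855253e-04.
By linearity: E[X] = C(103, 3)·p³ ≈ 176851 · 4.6855253e-04 ≈ 82.86398.
Here α = 1, so p = 8/n is exactly at the triangle threshold p ~ 1/n. Asymptotically E[X] → c³/6 = 8³/6 = 256/3 ≈ 85.33333, a bounded constant. In this regime the triangle count is asymptotically Poisson(c³/6).

E[X] ≈ 82.86398; in regime p = Θ(1/n^{1}) E[X] stays bounded (at the triangle threshold p ~ 1/n).


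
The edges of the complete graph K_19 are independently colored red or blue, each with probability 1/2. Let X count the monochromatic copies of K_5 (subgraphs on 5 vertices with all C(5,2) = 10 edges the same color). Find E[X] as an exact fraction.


Let X = Σ_S X_S over the C(19, 5) = 11628 subsets S of size 5, where X_S = 1 if the K_5 on S is monochromatic.
For a fixed S, the K_5 on S has C(5, 2) = 10 edges. P[all 10 edges red] = (1/2)^10, and likewise for blue, so P[monochromatic] = 2·(1/2)^10 = 2^{1 − 10} = 1/512.
By linearity: E[X] = C(19, 5) · 2^{1 − 10} = 11628 · 1/512 = 2907/128.
Numerically: E[X] ≈ 22.71094.

E[X] = C(19,5)·2^(1−C(5,2)) = 2907/128 ≈ 22.71094.


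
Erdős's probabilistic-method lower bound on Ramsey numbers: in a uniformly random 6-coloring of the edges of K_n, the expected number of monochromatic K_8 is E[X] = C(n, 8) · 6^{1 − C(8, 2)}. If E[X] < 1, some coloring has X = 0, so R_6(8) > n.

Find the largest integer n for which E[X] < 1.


We need C(n, 8) · 6^{1 − 28} < 1, i.e. C(n, 8) < 6^{28 − 1} = 1023490369077469249536.
Check values of n near the boundary:
  n = 1590: C(1590, 8) = 995397314198933813310; 995397314198933813310 < 1023490369077469249536? YES
  n = 1591: C(1591, 8) = 1000427749141189953870; 1000427749141189953870 < 1023490369077469249536? YES
  n = 1592: C(1592, 8) = 1005480414540892933435; 1005480414540892933435 < 1023490369077469249536? YES
  n = 1593: C(1593, 8) = 1010555394551193970323; 1010555394551193970323 < 1023490369077469249536? YES
  n = 1594: C(1594, 8) = 1015652773590544255167; 1015652773590544255167 < 1023490369077469249536? YES
  n = 1595: C(1595, 8) = 1020772636343363633895; 1020772636343363633895 < 1023490369077469249536? YES
  n = 1596: C(1596, 8) = 1025915067760710553965; 1025915067760710553965 < 1023490369077469249536? NO
  n = 1597: C(1597, 8) = 1031080153060953275445; 1031080153060953275445 < 1023490369077469249536? NO
  n = 1598: C(1598, 8) = 1036267977730442348529; 1036267977730442348529 < 1023490369077469249536? NO
The largest n with C(n, 8) < 1023490369077469249536 is n = 1595 (where E[X] = 113419181815929292655/113721152119718805504 ≈ 0.99734). Hence R_6(8) > 1595, i.e. R_6(8) ≥ 1596.

Largest n = 1595; hence R_6(8) > 1595.


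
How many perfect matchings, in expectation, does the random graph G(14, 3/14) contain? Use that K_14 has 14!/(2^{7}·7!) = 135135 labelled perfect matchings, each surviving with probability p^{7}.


K_14 has 14!/(2^{7}·7!) = 135135 labelled perfect matchings.
For each such perfect matching H, let X_H = 1 if all 7 edges of H are present in G. Then P[X_H = 1] = p^{7} = (3/14)^{7} = 2187/105413504.
By linearity: E[X] = Σ_H E[X_H] = 135135 · p^{7} = 135135 · 2187/105413504 = 42220035/15059072.
Numerically: E[X] ≈ 2.8.

E[X] = 135135 · (3/14)^{7} = 42220035/15059072 ≈ 2.8.


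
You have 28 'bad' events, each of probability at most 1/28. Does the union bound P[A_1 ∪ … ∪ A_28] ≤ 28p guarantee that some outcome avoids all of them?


Union bound: P[∪_{i=1}^{28} A_i] ≤ Σ_i P[A_i] ≤ 28·p = 28·(1/28) = 1.
Numerically: 1 ≈ 1.00000.
Is 1 < 1? NO.
Since the bound 1 is ≥ 1, the union bound is uninformative here; it does NOT by itself certify existence.

28·p = 1 ≈ 1.00000; existence NOT certified by the union bound.


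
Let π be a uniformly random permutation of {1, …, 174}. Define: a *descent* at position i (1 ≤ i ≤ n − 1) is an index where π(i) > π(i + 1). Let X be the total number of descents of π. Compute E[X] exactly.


Write X = Σ X_I over i = 1, …, 173, with X_I the indicator of one descent.
There are 173 indicators.
For each fixed i, the pair (π(i), π(i+1)) is a uniformly random ordered pair of distinct values from {1, …, 174}; by symmetry P[π(i) > π(i+1)] = 1/2.
By linearity: E[X] = 173 · (1/2) = (174 − 1) · (1/2) = 173/2 ≈ 86.50000.

E[X] = 173/2 = 86.50000.


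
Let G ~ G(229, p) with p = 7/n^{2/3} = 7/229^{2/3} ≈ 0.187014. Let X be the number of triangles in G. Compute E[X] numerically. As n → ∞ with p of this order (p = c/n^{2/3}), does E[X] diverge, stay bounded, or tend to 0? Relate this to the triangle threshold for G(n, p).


Number of potential triangles: C(229, 3) = 1975354.
Each occurs with probability p³ ≈ (0.187014)³ ≈ 6.54068382e-03.
By linearity: E[X] = C(229, 3)·p³ ≈ 1975354 · 6.54068382e-03 ≈ 12920.165939.
Since α = 2/3 < 1, p = c/n^{2/3} ≫ 1/n is above the triangle threshold p ~ 1/n. Asymptotically E[X] ~ (c³/6)·n^{3(1−α)} = (7³/6)·n^{1} → ∞; triangles are abundant w.h.p.

E[X] ≈ 12920.165939; in regime p = Θ(1/n^{2/3}) E[X] diverges (above the triangle threshold p ~ 1/n).


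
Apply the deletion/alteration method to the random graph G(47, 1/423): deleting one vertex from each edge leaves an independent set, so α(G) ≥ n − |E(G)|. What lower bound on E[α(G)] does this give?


E[|E(G)|] = C(47, 2)·p = 1081 · (1/423) = 23/9.
E[α(G)] ≥ n − E[|E(G)|] = 47 − 23/9 = 400/9.
Numerically: ≈ 44.444444.
(This is only a lower bound; the true E[α(G)] may be larger.)

E[α(G)] ≥ 400/9 ≈ 44.444444.


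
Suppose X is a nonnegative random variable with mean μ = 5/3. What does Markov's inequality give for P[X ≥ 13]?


μ = E[X] = 5/3, a = 13.
Markov: P[X ≥ 13] ≤ μ/a = (5/3)/13 = 5/39.
Numerically: ≈ 0.1282.
(Since a = 13 > μ = 1.6667, the bound 5/39 is < 1 and informative.)

P[X ≥ 13] ≤ 5/39 ≈ 0.1282.


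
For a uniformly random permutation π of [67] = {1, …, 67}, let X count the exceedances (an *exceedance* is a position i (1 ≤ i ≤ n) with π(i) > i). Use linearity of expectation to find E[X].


Write X = Σ_{i=1}^{67} X_i, where X_i = 1_{π(i) > i}.
For each fixed i, π(i) is uniform over {1, …, 67} (marginal of a uniform permutation), so P[π(i) > i] = (n − i)/n. Summing: Σ_{i=1}^{67} (n − i)/n = (0 + 1 + … + 66)/67 = 67(67 − 1)/(2·67) = (67 − 1)/2.
Hence E[X] = Σ_{i=1}^{67} (67 − i)/67 = 33 ≈ 33.00000.

E[X] = 33 = 33.00000.


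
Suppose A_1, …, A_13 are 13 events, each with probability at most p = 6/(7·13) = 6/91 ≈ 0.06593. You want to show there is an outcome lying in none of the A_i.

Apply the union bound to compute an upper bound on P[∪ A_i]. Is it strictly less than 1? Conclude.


Union bound: P[∪_{i=1}^{13} A_i] ≤ Σ_i P[A_i] ≤ 13·p = 13·(6/91) = 6/7.
Numerically: 6/7 ≈ 0.85714.
Is 6/7 < 1? YES.
Since P[∪ A_i] ≤ 6/7 < 1, the complement has P[∩ A_i^c] ≥ 1 − 6/7 = 1/7 > 0, so some outcome avoids every A_i.

13·p = 6/7 ≈ 0.85714; existence CERTIFIED by the union bound.


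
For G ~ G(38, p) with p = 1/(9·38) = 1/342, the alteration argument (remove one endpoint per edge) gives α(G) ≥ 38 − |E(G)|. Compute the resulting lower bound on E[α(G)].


E[|E(G)|] = C(38, 2)·p = 703 · (1/342) = 37/18.
E[α(G)] ≥ n − E[|E(G)|] = 38 − 37/18 = 647/18.
Numerically: ≈ 35.944.
(This is only a lower bound; the true E[α(G)] may be larger.)

E[α(G)] ≥ 647/18 ≈ 35.944.


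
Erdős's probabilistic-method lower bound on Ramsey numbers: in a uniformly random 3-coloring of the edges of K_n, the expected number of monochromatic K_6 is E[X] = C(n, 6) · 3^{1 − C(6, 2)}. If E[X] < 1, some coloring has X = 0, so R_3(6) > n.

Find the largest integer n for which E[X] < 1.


We need C(n, 6) · 3^{1 − 15} < 1, i.e. C(n, 6) < 3^{15 − 1} = 4782969.
Check values of n near the boundary:
  n = 40: C(40, 6) = 3838380; 3838380 < 4782969? YES
  n = 41: C(41, 6) = 4496388; 4496388 < 4782969? YES
  n = 42: C(42, 6) = 5245786; 5245786 < 4782969? NO
  n = 43: C(43, 6) = 6096454; 6096454 < 4782969? NO
  n = 44: C(44, 6) = 7059052; 7059052 < 4782969? NO
The largest n with C(n, 6) < 4782969 is n = 41 (where E[X] = 1498796/1594323 ≈ 0.9400830). Hence R_3(6) > 41, i.e. R_3(6) ≥ 42.

Largest n = 41; hence R_3(6) > 41.


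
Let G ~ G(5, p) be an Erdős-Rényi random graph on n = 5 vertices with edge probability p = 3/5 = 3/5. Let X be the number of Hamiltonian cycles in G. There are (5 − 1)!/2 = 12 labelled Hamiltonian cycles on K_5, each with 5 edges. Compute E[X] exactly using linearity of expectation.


K_5 has (5 − 1)!/2 = 12 labelled Hamiltonian cycles.
For each such Hamiltonian cycle H, let X_H = 1 if all 5 edges of H are present in G. Then P[X_H = 1] = p^{5} = (3/5)^{5} = 243/3125.
By linearity of expectation: E[X] = Σ_H E[X_H] = 12 · p^{5} = 12 · 243/3125 = 2916/3125.
Numerically: E[X] ≈ 0.933.

E[X] = 12 · (3/5)^{5} = 2916/3125 ≈ 0.933.


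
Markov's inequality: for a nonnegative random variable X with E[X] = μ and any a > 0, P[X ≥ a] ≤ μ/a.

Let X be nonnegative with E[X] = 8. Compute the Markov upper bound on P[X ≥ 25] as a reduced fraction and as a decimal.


μ = E[X] = 8, a = 25.
Markov: P[X ≥ 25] ≤ μ/a = (8)/25 = 8/25.
Numerically: ≈ 0.3200.
(Since a = 25 > μ = 8.0000, the bound 8/25 is < 1 and informative.)

P[X ≥ 25] ≤ 8/25 ≈ 0.3200.


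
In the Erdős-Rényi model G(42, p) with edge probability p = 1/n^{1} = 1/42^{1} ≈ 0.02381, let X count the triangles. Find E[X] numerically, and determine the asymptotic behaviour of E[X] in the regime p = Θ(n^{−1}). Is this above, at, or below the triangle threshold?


Number of potential triangles: C(42, 3) = 11480.
Each occurs with probability p³ ≈ (0.02381)³ ≈ 1.349746e-05.
By linearity: E[X] = C(42, 3)·p³ ≈ 11480 · 1.349746e-05 ≈ 0.1550.
Here α = 1, so p = 1/n is exactly at the triangle threshold p ~ 1/n. Asymptotically E[X] → c³/6 = 1³/6 = 1/6 ≈ 0.1667, a bounded constant. In this regime the triangle count is asymptotically Poisson(c³/6).

E[X] ≈ 0.1550; in regime p = Θ(1/n^{1}) E[X] stays bounded (at the triangle threshold p ~ 1/n).


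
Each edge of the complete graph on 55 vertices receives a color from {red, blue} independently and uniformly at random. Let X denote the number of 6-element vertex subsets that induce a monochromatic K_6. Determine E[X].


Let X = Σ_S X_S over the C(55, 6) = 28989675 subsets S of size 6, where X_S = 1 if the K_6 on S is monochromatic.
For a fixed S, the K_6 on S has C(6, 2) = 15 edges. P[all 15 edges red] = (1/2)^15, and likewise for blue, so P[monochromatic] = 2·(1/2)^15 = 2^{1 − 15} = 1/16384.
By linearity of expectation: E[X] = C(55, 6) · 2^{1 − 15} = 28989675 · 1/16384 = 28989675/16384.
Numerically: E[X] ≈ 1769.389.

E[X] = C(55,6)·2^(1−C(6,2)) = 28989675/16384 ≈ 1769.389.


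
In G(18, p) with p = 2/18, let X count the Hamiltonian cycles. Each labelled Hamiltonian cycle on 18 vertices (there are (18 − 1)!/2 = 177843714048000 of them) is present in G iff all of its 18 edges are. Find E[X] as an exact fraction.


K_18 has (18 − 1)!/2 = 177843714048000 labelled Hamiltonian cycles.
For each such Hamiltonian cycle H, let X_H = 1 if all 18 edges of H are present in G. Then P[X_H = 1] = p^{18} = (1/9)^{18} = 1/150094635296999121.
Summing the indicators: E[X] = Σ_H E[X_H] = 177843714048000 · p^{18} = 177843714048000 · 1/150094635296999121 = 243955712000/205891132094649.
Numerically: E[X] ≈ 0.0011849.

E[X] = 177843714048000 · (1/9)^{18} = 243955712000/205891132094649 ≈ 0.0011849.


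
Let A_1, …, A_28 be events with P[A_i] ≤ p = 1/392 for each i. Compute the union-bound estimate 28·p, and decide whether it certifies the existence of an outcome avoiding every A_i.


Union bound: P[∪_{i=1}^{28} A_i] ≤ Σ_i P[A_i] ≤ 28·p = 28·(1/392) = 1/14.
Numerically: 1/14 ≈ 0.0714286.
Is 1/14 < 1? YES.
Since P[∪ A_i] ≤ 1/14 < 1, the complement has P[∩ A_i^c] ≥ 1 − 1/14 = 13/14 > 0, so some outcome avoids every A_i.

28·p = 1/14 ≈ 0.0714286; existence CERTIFIED by the union bound.


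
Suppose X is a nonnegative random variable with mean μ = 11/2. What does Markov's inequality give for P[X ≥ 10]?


μ = E[X] = 11/2, a = 10.
Markov: P[X ≥ 10] ≤ μ/a = (11/2)/10 = 11/20.
Numerically: ≈ 0.5500.
(Since a = 10 > μ = 5.5000, the bound 11/20 is < 1 and informative.)

P[X ≥ 10] ≤ 11/20 ≈ 0.5500.


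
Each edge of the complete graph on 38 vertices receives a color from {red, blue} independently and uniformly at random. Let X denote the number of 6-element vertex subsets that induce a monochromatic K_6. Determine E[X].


Let X = Σ_S X_S over the C(38, 6) = 2760681 subsets S of size 6, where X_S = 1 if the K_6 on S is monochromatic.
For a fixed S, the K_6 on S has C(6, 2) = 15 edges. P[all 15 edges red] = (1/2)^15, and likewise for blue, so P[monochromatic] = 2·(1/2)^15 = 2^{1 − 15} = 1/16384.
Summing: E[X] = C(38, 6) · 2^{1 − 15} = 2760681 · 1/16384 = 2760681/16384.
Numerically: E[X] ≈ 168.498596.

E[X] = C(38,6)·2^(1−C(6,2)) = 2760681/16384 ≈ 168.498596.


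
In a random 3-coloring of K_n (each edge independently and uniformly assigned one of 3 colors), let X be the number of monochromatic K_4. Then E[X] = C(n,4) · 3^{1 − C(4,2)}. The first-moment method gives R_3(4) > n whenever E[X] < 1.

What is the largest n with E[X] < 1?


We need C(n, 4) · 3^{1 − 6} < 1, i.e. C(n, 4) < 3^{6 − 1} = 243.
Check values of n near the boundary:
  n = 9: C(9, 4) = 126; 126 < 243? YES
  n = 10: C(10, 4) = 210; 210 < 243? YES
  n = 11: C(11, 4) = 330; 330 < 243? NO
  n = 12: C(12, 4) = 495; 495 < 243? NO
The largest n with C(n, 4) < 243 is n = 10 (where E[X] = 70/81 ≈ 0.864198). Hence R_3(4) > 10, i.e. R_3(4) ≥ 11.

Largest n = 10; hence R_3(4) > 10.


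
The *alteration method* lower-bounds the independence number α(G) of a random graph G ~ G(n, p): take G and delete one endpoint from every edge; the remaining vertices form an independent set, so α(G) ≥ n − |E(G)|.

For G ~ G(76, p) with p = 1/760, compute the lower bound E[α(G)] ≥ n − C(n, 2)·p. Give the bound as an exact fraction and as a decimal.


E[|E(G)|] = C(76, 2)·p = 2850 · (1/760) = 15/4.
E[α(G)] ≥ n − E[|E(G)|] = 76 − 15/4 = 289/4.
Numerically: ≈ 72.25000.
(This is only a lower bound; the true E[α(G)] may be larger.)

E[α(G)] ≥ 289/4 ≈ 72.25000.


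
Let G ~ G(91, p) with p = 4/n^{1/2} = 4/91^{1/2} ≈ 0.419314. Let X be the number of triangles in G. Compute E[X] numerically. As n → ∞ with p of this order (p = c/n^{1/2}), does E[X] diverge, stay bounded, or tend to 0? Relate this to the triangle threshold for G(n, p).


Number of potential triangles: C(91, 3) = 121485.
Each occurs with probability p³ ≈ (0.419314)³ ≈ 7.37255270e-02.
By linearity: E[X] = C(91, 3)·p³ ≈ 121485 · 7.37255270e-02 ≈ 8956.545645.
Since α = 1/2 < 1, p = c/n^{1/2} ≫ 1/n is above the triangle threshold p ~ 1/n. Asymptotically E[X] ~ (c³/6)·n^{3(1−α)} = (4³/6)·n^{1.5} → ∞; triangles are abundant w.h.p.

E[X] ≈ 8956.545645; in regime p = Θ(1/n^{1/2}) E[X] diverges (above the triangle threshold p ~ 1/n).


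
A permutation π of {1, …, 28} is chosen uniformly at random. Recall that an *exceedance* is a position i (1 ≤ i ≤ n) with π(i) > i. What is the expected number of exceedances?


Write X = Σ_{i=1}^{28} X_i, where X_i = 1_{π(i) > i}.
For each fixed i, π(i) is uniform over {1, …, 28} (marginal of a uniform permutation), so P[π(i) > i] = (n − i)/n. Summing: Σ_{i=1}^{28} (n − i)/n = (0 + 1 + … + 27)/28 = 28(28 − 1)/(2·28) = (28 − 1)/2.
Hence E[X] = Σ_{i=1}^{28} (28 − i)/28 = 27/2 ≈ 13.50000.

E[X] = 27/2 = 13.50000.


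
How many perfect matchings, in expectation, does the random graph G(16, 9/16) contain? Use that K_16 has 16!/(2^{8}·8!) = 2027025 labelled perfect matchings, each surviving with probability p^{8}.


K_16 has 16!/(2^{8}·8!) = 2027025 labelled perfect matchings.
For each such perfect matching H, let X_H = 1 if all 8 edges of H are present in G. Then P[X_H = 1] = p^{8} = (9/16)^{8} = 43046721/4294967296.
By linearity: E[X] = Σ_H E[X_H] = 2027025 · p^{8} = 2027025 · 43046721/4294967296 = 87256779635025/4294967296.
Numerically: E[X] ≈ 20316.1.

E[X] = 2027025 · (9/16)^{8} = 87256779635025/4294967296 ≈ 20316.1.


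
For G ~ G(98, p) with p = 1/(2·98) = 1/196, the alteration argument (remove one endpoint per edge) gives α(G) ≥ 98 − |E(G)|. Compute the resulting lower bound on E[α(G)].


E[|E(G)|] = C(98, 2)·p = 4753 · (1/196) = 97/4.
E[α(G)] ≥ n − E[|E(G)|] = 98 − 97/4 = 295/4.
Numerically: ≈ 73.750000.
(This is only a lower bound; the true E[α(G)] may be larger.)

E[α(G)] ≥ 295/4 ≈ 73.750000.


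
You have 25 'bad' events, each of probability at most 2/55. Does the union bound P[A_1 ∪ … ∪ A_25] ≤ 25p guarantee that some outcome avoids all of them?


Union bound: P[∪_{i=1}^{25} A_i] ≤ Σ_i P[A_i] ≤ 25·p = 25·(2/55) = 10/11.
Numerically: 10/11 ≈ 0.90909.
Is 10/11 < 1? YES.
Since P[∪ A_i] ≤ 10/11 < 1, the complement has P[∩ A_i^c] ≥ 1 − 10/11 = 1/11 > 0, so some outcome avoids every A_i.

25·p = 10/11 ≈ 0.90909; existence CERTIFIED by the union bound.


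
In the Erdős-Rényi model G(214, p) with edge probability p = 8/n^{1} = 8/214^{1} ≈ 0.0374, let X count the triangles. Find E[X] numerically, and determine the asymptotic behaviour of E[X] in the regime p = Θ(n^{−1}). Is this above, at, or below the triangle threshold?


Number of potential triangles: C(214, 3) = 1610564.
Each occurs with probability p³ ≈ (0.0374)³ ≈ 5.22431e-05.
By linearity: E[X] = C(214, 3)·p³ ≈ 1610564 · 5.22431e-05 ≈ 84.141.
Here α = 1, so p = 8/n is exactly at the triangle threshold p ~ 1/n. Asymptotically E[X] → c³/6 = 8³/6 = 256/3 ≈ 85.333, a bounded constant. In this regime the triangle count is asymptotically Poisson(c³/6).

E[X] ≈ 84.141; in regime p = Θ(1/n^{1}) E[X] stays bounded (at the triangle threshold p ~ 1/n).


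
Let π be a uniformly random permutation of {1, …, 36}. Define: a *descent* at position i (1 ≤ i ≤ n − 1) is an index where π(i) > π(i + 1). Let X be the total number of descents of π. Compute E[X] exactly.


Write X = Σ X_I over i = 1, …, 35, with X_I the indicator of one descent.
There are 35 indicators.
For each fixed i, the pair (π(i), π(i+1)) is a uniformly random ordered pair of distinct values from {1, …, 36}; by symmetry P[π(i) > π(i+1)] = 1/2.
By linearity: E[X] = 35 · (1/2) = (36 − 1) · (1/2) = 35/2 ≈ 17.500000.

E[X] = 35/2 = 17.500000.


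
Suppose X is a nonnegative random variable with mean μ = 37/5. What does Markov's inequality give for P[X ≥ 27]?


μ = E[X] = 37/5, a = 27.
Markov: P[X ≥ 27] ≤ μ/a = (37/5)/27 = 37/135.
Numerically: ≈ 0.274.
(Since a = 27 > μ = 7.400, the bound 37/135 is < 1 and informative.)

P[X ≥ 27] ≤ 37/135 ≈ 0.274.


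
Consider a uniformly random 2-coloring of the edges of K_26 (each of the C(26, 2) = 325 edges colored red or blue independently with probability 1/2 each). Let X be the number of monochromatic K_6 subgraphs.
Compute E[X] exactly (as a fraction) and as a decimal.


Let X = Σ_S X_S over the C(26, 6) = 230230 subsets S of size 6, where X_S = 1 if the K_6 on S is monochromatic.
For a fixed S, the K_6 on S has C(6, 2) = 15 edges. P[all 15 edges red] = (1/2)^15, and likewise for blue, so P[monochromatic] = 2·(1/2)^15 = 2^{1 − 15} = 1/16384.
Summing: E[X] = C(26, 6) · 2^{1 − 15} = 230230 · 1/16384 = 115115/8192.
Numerically: E[X] ≈ 14.052124.

E[X] = C(26,6)·2^(1−C(6,2)) = 115115/8192 ≈ 14.052124.


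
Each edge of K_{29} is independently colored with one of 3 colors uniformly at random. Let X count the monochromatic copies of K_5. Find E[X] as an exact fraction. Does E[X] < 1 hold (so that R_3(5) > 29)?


E[X] = C(29, 5) · 3^{1 − 10} = 118755 · 3^{−9} = 118755/19683.
As a reduced fraction: E[X] = 13195/2187 ≈ 6.033.
Is E[X] < 1? NO.
Since E[X] ≥ 1, the first-moment bound is inconclusive at n = 29; it does NOT by itself certify R_3(5) > 29.

E[X] = 13195/2187 ≈ 6.033; E[X] ≥ 1; first-moment method inconclusive here.


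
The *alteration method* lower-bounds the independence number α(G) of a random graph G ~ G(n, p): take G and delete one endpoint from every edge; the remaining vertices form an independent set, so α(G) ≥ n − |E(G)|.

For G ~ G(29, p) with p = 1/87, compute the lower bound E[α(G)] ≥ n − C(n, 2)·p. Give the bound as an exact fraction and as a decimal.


E[|E(G)|] = C(29, 2)·p = 406 · (1/87) = 14/3.
E[α(G)] ≥ n − E[|E(G)|] = 29 − 14/3 = 73/3.
Numerically: ≈ 24.3333.
(This is only a lower bound; the true E[α(G)] may be larger.)

E[α(G)] ≥ 73/3 ≈ 24.3333.


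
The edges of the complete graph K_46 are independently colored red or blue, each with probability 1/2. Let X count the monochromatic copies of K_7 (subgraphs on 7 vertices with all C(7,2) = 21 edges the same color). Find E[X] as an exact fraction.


Let X = Σ_S X_S over the C(46, 7) = 53524680 subsets S of size 7, where X_S = 1 if the K_7 on S is monochromatic.
For a fixed S, the K_7 on S has C(7, 2) = 21 edges. P[all 21 edges red] = (1/2)^21, and likewise for blue, so P[monochromatic] = 2·(1/2)^21 = 2^{1 − 21} = 1/1048576.
Summing: E[X] = C(46, 7) · 2^{1 − 21} = 53524680 · 1/1048576 = 6690585/131072.
Numerically: E[X] ≈ 51.045.

E[X] = C(46,7)·2^(1−C(7,2)) = 6690585/131072 ≈ 51.045.


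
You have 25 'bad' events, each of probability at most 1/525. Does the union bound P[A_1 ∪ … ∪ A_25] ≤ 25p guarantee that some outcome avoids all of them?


Union bound: P[∪_{i=1}^{25} A_i] ≤ Σ_i P[A_i] ≤ 25·p = 25·(1/525) = 1/21.
Numerically: 1/21 ≈ 0.0476190.
Is 1/21 < 1? YES.
Since P[∪ A_i] ≤ 1/21 < 1, the complement has P[∩ A_i^c] ≥ 1 − 1/21 = 20/21 > 0, so some outcome avoids every A_i.

25·p = 1/21 ≈ 0.0476190; existence CERTIFIED by the union bound.


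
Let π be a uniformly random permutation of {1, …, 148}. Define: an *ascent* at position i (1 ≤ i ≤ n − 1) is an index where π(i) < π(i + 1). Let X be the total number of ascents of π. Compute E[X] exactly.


Write X = Σ X_I over i = 1, …, 147, with X_I the indicator of one ascent.
There are 147 indicators.
For each fixed i, the pair (π(i), π(i+1)) is a uniformly random ordered pair of distinct values from {1, …, 148}; by symmetry P[π(i) < π(i+1)] = 1/2.
By linearity: E[X] = 147 · (1/2) = (148 − 1) · (1/2) = 147/2 ≈ 73.500000.

E[X] = 147/2 = 73.500000.


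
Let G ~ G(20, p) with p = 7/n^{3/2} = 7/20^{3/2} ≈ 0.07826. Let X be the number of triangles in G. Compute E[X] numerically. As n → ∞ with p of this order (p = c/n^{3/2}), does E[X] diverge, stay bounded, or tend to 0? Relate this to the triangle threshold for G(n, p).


Number of potential triangles: C(20, 3) = 1140.
Each occurs with probability p³ ≈ (0.07826)³ ≈ 4.793571e-04.
By linearity: E[X] = C(20, 3)·p³ ≈ 1140 · 4.793571e-04 ≈ 0.5465.
Since α = 3/2 > 1, p = c/n^{3/2} = o(1/n) is below the triangle threshold p ~ 1/n. Asymptotically E[X] ~ (c³/6)·n^{3(1−α)} = (7³/6)·n^{-1.5} → 0, so by Markov's inequality G has no triangles w.h.p.

E[X] ≈ 0.5465; in regime p = Θ(1/n^{3/2}) E[X] tends to 0 (below the triangle threshold p ~ 1/n).


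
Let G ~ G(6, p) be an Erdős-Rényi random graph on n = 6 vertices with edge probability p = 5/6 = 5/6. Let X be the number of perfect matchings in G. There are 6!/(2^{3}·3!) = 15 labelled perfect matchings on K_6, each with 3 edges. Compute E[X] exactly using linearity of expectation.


K_6 has 6!/(2^{3}·3!) = 15 labelled perfect matchings.
For each such perfect matching H, let X_H = 1 if all 3 edges of H are present in G. Then P[X_H = 1] = p^{3} = (5/6)^{3} = 125/216.
By linearity of expectation: E[X] = Σ_H E[X_H] = 15 · p^{3} = 15 · 125/216 = 625/72.
Numerically: E[X] ≈ 8.68056.

E[X] = 15 · (5/6)^{3} = 625/72 ≈ 8.68056.


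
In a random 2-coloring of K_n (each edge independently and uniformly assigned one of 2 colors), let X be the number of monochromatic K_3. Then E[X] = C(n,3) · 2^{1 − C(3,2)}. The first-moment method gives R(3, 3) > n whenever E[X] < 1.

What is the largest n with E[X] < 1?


We need C(n, 3) · 2^{1 − 3} < 1, i.e. C(n, 3) < 2^{3 − 1} = 4.
Check values of n near the boundary:
  n = 3: C(3, 3) = 1; 1 < 4? YES
  n = 4: C(4, 3) = 4; 4 < 4? NO
  n = 5: C(5, 3) = 10; 10 < 4? NO
  n = 6: C(6, 3) = 20; 20 < 4? NO
The largest n with C(n, 3) < 4 is n = 3 (where E[X] = 1/4 ≈ 0.250). Hence R(3, 3) > 3, i.e. R(3, 3) ≥ 4.

Largest n = 3; hence R(3, 3) > 3.


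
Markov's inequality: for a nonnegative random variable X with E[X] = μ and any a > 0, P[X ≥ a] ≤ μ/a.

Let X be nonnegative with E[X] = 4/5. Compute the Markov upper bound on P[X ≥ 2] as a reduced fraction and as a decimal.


μ = E[X] = 4/5, a = 2.
Markov: P[X ≥ 2] ≤ μ/a = (4/5)/2 = 2/5.
Numerically: ≈ 0.400000.
(Since a = 2 > μ = 0.800000, the bound 2/5 is < 1 and informative.)

P[X ≥ 2] ≤ 2/5 ≈ 0.400000.


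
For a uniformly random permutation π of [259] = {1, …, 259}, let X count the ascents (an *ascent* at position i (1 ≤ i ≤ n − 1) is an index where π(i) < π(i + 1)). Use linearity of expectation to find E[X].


Write X = Σ X_I over i = 1, …, 258, with X_I the indicator of one ascent.
There are 258 indicators.
For each fixed i, the pair (π(i), π(i+1)) is a uniformly random ordered pair of distinct values from {1, …, 259}; by symmetry P[π(i) < π(i+1)] = 1/2.
By linearity: E[X] = 258 · (1/2) = (259 − 1) · (1/2) = 129 ≈ 129.000000.

E[X] = 129 = 129.000000.


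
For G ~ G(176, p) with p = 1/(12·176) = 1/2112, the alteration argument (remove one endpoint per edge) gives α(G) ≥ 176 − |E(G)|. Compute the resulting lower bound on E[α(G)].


E[|E(G)|] = C(176, 2)·p = 15400 · (1/2112) = 175/24.
E[α(G)] ≥ n − E[|E(G)|] = 176 − 175/24 = 4049/24.
Numerically: ≈ 168.7083.
(This is only a lower bound; the true E[α(G)] may be larger.)

E[α(G)] ≥ 4049/24 ≈ 168.7083.


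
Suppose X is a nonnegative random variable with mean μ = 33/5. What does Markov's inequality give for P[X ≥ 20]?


μ = E[X] = 33/5, a = 20.
Markov: P[X ≥ 20] ≤ μ/a = (33/5)/20 = 33/100.
Numerically: ≈ 0.3300.
(Since a = 20 > μ = 6.6000, the bound 33/100 is < 1 and informative.)

P[X ≥ 20] ≤ 33/100 ≈ 0.3300.


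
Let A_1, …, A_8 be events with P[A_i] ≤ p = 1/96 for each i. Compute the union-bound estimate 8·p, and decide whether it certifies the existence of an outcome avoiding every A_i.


Union bound: P[∪_{i=1}^{8} A_i] ≤ Σ_i P[A_i] ≤ 8·p = 8·(1/96) = 1/12.
Numerically: 1/12 ≈ 0.08333.
Is 1/12 < 1? YES.
Since P[∪ A_i] ≤ 1/12 < 1, the complement has P[∩ A_i^c] ≥ 1 − 1/12 = 11/12 > 0, so some outcome avoids every A_i.

8·p = 1/12 ≈ 0.08333; existence CERTIFIED by the union bound.


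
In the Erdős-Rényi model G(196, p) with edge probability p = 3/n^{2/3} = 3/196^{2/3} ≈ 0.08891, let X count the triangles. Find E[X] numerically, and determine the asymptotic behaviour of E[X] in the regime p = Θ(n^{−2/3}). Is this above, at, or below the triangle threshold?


Number of potential triangles: C(196, 3) = 1235780.
Each occurs with probability p³ ≈ (0.08891)³ ≈ 7.0283215e-04.
By linearity: E[X] = C(196, 3)·p³ ≈ 1235780 · 7.0283215e-04 ≈ 868.54592.
Since α = 2/3 < 1, p = c/n^{2/3} ≫ 1/n is above the triangle threshold p ~ 1/n. Asymptotically E[X] ~ (c³/6)·n^{3(1−α)} = (3³/6)·n^{1} → ∞; triangles are abundant w.h.p.

E[X] ≈ 868.54592; in regime p = Θ(1/n^{2/3}) E[X] diverges (above the triangle threshold p ~ 1/n).


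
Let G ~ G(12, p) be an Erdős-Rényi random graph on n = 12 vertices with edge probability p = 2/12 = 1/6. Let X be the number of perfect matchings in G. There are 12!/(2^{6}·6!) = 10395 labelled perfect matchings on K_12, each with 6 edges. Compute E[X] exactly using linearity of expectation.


K_12 has 12!/(2^{6}·6!) = 10395 labelled perfect matchings.
For each such perfect matching H, let X_H = 1 if all 6 edges of H are present in G. Then P[X_H = 1] = p^{6} = (1/6)^{6} = 1/46656.
By linearity: E[X] = Σ_H E[X_H] = 10395 · p^{6} = 10395 · 1/46656 = 385/1728.
Numerically: E[X] ≈ 0.223.

E[X] = 10395 · (1/6)^{6} = 385/1728 ≈ 0.223.


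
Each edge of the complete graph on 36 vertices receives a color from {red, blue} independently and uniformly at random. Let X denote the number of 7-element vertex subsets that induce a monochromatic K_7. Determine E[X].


Let X = Σ_S X_S over the C(36, 7) = 8347680 subsets S of size 7, where X_S = 1 if the K_7 on S is monochromatic.
For a fixed S, the K_7 on S has C(7, 2) = 21 edges. P[all 21 edges red] = (1/2)^21, and likewise for blue, so P[monochromatic] = 2·(1/2)^21 = 2^{1 − 21} = 1/1048576.
By linearity: E[X] = C(36, 7) · 2^{1 − 21} = 8347680 · 1/1048576 = 260865/32768.
Numerically: E[X] ≈ 7.960968.

E[X] = C(36,7)·2^(1−C(7,2)) = 260865/32768 ≈ 7.960968.


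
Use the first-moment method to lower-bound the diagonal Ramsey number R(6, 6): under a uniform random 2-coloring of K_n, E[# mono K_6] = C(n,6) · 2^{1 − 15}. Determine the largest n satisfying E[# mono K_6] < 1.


We need C(n, 6) · 2^{1 − 15} < 1, i.e. C(n, 6) < 2^{15 − 1} = 16384.
Check values of n near the boundary:
  n = 13: C(13, 6) = 1716; 1716 < 16384? YES
  n = 14: C(14, 6) = 3003; 3003 < 16384? YES
  n = 15: C(15, 6) = 5005; 5005 < 16384? YES
  n = 16: C(16, 6) = 8008; 8008 < 16384? YES
  n = 17: C(17, 6) = 12376; 12376 < 16384? YES
  n = 18: C(18, 6) = 18564; 18564 < 16384? NO
The largest n with C(n, 6) < 16384 is n = 17 (where E[X] = 1547/2048 ≈ 0.755371). Hence R(6, 6) > 17, i.e. R(6, 6) ≥ 18.

Largest n = 17; hence R(6, 6) > 17.


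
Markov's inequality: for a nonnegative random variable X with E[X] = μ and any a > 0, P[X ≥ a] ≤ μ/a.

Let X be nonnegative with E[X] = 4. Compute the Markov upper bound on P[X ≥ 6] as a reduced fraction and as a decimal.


μ = E[X] = 4, a = 6.
Markov: P[X ≥ 6] ≤ μ/a = (4)/6 = 2/3.
Numerically: ≈ 0.6667.
(Since a = 6 > μ = 4.0000, the bound 2/3 is < 1 and informative.)

P[X ≥ 6] ≤ 2/3 ≈ 0.6667.
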